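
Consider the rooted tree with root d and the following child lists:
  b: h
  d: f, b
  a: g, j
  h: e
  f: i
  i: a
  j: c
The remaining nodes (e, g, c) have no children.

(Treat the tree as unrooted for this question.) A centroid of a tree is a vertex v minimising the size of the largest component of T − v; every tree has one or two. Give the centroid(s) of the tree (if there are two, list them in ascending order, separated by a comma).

f, i

Delete i: the remaining components have sizes 5, 4. Max 5 ≤ 5, so i is a centroid.
f is adjacent to i and is also a centroid (the largest component after removing it is likewise 5).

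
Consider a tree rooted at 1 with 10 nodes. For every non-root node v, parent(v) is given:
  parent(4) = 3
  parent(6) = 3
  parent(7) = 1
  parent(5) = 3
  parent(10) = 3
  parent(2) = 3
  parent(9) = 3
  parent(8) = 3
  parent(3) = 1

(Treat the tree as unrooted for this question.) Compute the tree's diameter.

3

Starting from 7, a farthest node is 5 at distance 3.
One longest path: 7 – 1 – 3 – 5.
So the diameter is 3.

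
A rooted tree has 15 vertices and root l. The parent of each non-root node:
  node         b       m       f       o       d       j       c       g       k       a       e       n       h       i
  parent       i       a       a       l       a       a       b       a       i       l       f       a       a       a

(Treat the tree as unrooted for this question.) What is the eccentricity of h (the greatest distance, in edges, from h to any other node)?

4

Distances from h peak at 4, attained at c.
h–a–i–b–c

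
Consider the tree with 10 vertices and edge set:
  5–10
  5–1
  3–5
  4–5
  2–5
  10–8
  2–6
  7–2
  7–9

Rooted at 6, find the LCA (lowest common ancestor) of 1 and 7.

Path 1→root: 1 5 2 6; path 7→root: 7 2 6.
First common node: 2.

2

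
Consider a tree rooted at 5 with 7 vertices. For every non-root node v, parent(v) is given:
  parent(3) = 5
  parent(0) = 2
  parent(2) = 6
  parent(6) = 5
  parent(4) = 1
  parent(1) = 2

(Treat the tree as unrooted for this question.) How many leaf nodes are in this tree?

3

Exactly 3 nodes have a single neighbour: 0, 3, 4.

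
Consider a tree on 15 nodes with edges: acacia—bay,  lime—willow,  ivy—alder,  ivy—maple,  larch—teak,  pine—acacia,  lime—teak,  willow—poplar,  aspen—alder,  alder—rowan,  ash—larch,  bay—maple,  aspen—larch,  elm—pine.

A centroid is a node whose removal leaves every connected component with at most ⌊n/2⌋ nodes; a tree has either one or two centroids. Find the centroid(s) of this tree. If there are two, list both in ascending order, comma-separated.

alder

If alder is removed the pieces have sizes 7, 6, 1, all ≤ ⌊15/2⌋ = 7.
Every other node leaves some component of size > 7, so the centroid is unique.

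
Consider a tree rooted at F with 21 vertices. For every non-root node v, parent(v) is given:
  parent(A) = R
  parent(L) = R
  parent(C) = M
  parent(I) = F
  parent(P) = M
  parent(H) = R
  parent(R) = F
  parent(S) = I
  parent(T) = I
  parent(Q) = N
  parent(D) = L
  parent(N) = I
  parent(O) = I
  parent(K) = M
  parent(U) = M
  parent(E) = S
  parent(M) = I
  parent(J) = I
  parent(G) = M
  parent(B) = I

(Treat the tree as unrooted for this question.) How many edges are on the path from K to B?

K–M–I–B: 3 edges.

3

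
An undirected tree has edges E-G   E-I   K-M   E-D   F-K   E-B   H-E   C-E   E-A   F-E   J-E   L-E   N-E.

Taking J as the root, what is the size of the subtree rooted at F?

3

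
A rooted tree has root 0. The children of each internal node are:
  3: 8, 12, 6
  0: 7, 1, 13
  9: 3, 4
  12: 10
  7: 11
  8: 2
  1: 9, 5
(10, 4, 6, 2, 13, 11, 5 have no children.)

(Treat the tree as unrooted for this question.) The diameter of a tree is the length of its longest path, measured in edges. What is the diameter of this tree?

7

BFS from 11 reaches 10 last, at distance 7; BFS from 10 confirms no node is farther.
Path: 11-7-0-1-9-3-12-10.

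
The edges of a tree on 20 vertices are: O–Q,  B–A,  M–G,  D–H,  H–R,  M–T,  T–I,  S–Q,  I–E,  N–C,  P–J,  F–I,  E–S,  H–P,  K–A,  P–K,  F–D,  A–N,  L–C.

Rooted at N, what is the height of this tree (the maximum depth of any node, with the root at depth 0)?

11

O sits deepest: N–A–K–P–H–D–F–I–E–S–Q–O — 11 edges from the root.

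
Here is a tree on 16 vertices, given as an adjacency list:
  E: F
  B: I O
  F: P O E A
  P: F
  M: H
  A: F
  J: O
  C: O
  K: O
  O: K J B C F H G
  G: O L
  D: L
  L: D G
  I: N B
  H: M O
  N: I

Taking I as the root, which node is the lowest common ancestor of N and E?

Ancestors of N (toward the root): N, I.
Ancestors of E: E, F, O, B, I.
The deepest node appearing in both lists is I.

I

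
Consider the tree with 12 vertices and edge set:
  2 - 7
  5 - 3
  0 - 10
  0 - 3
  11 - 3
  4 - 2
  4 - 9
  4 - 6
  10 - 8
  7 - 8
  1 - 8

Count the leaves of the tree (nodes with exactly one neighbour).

5

The leaves are 1, 5, 6, 9, 11.
That is 5 leaves.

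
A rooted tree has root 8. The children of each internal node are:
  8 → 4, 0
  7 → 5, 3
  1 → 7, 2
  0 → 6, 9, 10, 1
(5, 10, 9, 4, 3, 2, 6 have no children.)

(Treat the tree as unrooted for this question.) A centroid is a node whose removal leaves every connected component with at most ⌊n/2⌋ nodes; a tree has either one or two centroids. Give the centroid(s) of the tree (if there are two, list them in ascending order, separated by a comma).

0

Delete 0: the remaining components have sizes 5, 2, 1, 1, 1. Max 5 ≤ 5, so 0 is a centroid.
Every other node leaves some component of size > 5, so the centroid is unique.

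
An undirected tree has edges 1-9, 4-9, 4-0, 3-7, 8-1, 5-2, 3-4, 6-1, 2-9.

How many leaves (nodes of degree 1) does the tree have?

5

Degree-1 nodes: 0, 5, 6, 7, 8 — 5 of them.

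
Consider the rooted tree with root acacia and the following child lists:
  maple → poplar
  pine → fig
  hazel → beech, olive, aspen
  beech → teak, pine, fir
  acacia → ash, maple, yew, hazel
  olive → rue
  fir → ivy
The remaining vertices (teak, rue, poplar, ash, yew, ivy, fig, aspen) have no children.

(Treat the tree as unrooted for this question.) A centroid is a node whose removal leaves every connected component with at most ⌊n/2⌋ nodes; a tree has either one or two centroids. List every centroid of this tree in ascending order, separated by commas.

hazel

Removing hazel splits the tree into components of sizes 6, 5, 2, 1; the largest is 6 ≤ ⌊15/2⌋ = 7.
No neighbour of hazel does as well, so hazel is the unique centroid.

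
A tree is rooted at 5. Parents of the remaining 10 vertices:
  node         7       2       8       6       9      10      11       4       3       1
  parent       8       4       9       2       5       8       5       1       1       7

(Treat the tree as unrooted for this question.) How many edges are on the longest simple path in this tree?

A longest path is 11–5–9–8–7–1–4–2–6, with 8 edges.

8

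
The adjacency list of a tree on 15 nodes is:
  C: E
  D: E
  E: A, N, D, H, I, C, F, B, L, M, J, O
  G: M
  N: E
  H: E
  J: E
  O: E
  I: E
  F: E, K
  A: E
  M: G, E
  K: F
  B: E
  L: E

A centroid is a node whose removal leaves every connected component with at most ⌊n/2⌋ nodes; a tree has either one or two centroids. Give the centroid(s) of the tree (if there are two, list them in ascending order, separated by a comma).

Delete E: the remaining components have sizes 2, 2, 1, 1, 1, 1, 1, 1, 1, 1, 1, 1. Max 2 ≤ 7, so E is a centroid.
No neighbour of E does as well, so E is the unique centroid.

E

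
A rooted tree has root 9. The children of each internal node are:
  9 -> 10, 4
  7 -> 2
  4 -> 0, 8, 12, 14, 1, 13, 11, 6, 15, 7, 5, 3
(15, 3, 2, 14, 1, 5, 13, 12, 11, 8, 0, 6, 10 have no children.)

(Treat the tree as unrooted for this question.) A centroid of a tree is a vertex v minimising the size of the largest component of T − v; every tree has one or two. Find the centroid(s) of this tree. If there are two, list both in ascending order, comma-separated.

4

If 4 is removed the pieces have sizes 2, 2, 1, 1, 1, 1, 1, 1, 1, 1, 1, 1, 1, all ≤ ⌊16/2⌋ = 8.
Every other node leaves some component of size > 8, so the centroid is unique.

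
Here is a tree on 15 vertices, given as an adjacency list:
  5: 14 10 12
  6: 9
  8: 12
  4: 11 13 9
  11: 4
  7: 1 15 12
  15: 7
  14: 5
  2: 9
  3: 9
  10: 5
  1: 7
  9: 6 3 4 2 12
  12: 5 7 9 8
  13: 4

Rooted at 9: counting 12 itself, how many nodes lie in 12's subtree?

12's subtree: {12, 5, 7, 8, 10, 14, 15, 1}, size 8.

8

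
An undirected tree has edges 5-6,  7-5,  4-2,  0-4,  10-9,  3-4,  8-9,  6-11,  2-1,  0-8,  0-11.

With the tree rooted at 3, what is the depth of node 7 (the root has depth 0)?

Climbing from 7 to the root: 7 – 5 – 6 – 11 – 0 – 4 – 3. That's 6 steps.

6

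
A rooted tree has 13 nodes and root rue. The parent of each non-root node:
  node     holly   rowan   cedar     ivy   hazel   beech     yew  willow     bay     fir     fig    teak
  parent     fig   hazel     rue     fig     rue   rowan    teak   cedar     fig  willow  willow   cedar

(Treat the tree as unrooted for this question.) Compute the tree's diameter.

A longest path is beech - rowan - hazel - rue - cedar - willow - fig - ivy, with 7 edges.

7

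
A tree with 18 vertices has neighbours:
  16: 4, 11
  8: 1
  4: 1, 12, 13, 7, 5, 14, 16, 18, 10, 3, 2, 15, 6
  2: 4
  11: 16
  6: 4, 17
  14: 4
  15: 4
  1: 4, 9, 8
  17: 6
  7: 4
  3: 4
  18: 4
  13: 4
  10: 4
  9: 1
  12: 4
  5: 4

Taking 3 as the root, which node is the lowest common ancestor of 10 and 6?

4

10's ancestor chain is 10, 4, 3 and 6's is 6, 4, 3; they first meet at 4.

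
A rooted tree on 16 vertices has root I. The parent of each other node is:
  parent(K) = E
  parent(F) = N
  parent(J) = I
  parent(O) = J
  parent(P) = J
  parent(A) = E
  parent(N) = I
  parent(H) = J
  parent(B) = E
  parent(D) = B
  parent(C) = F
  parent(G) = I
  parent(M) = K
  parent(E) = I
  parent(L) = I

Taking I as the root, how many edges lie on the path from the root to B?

2

I – E – B — 2 edges.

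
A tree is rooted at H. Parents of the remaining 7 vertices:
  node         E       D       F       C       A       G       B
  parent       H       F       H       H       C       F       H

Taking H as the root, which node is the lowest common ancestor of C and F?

H

Ancestors of C (toward the root): C, H.
Ancestors of F: F, H.
The deepest node appearing in both lists is H.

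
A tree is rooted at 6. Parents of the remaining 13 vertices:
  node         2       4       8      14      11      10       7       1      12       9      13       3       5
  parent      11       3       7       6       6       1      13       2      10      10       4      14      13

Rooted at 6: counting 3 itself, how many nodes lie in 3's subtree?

6

The subtree rooted at 3 contains: 3, 4, 13, 7, 5, 8 — 6 nodes.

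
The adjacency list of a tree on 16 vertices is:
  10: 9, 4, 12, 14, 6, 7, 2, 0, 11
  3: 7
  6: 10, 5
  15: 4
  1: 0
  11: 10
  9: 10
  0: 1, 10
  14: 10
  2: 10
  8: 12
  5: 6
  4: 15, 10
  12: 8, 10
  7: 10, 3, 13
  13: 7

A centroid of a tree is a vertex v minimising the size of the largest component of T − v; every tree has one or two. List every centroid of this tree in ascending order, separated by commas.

Removing 10 splits the tree into components of sizes 3, 2, 2, 2, 2, 1, 1, 1, 1; the largest is 3 ≤ ⌊16/2⌋ = 8.
Every other node leaves some component of size > 8, so the centroid is unique.

10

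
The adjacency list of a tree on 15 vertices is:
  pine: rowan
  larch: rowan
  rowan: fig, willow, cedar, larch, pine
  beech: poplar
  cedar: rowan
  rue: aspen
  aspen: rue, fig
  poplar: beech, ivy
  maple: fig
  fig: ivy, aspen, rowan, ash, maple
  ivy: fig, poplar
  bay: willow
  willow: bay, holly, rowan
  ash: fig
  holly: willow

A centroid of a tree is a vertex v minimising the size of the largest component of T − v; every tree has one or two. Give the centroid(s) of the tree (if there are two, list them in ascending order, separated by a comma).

fig

Removing fig splits the tree into components of sizes 7, 3, 2, 1, 1; the largest is 7 ≤ ⌊15/2⌋ = 7.
Every other node leaves some component of size > 7, so the centroid is unique.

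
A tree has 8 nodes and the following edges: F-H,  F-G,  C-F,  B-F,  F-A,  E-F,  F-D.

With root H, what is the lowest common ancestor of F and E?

F

Ancestors of F (toward the root): F, H.
Ancestors of E: E, F, H.
The deepest node appearing in both lists is F.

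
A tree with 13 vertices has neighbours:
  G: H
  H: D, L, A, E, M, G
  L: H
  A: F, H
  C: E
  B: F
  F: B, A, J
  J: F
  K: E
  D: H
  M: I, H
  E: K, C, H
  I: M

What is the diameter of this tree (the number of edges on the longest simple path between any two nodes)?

5

BFS from I reaches B last, at distance 5; BFS from B confirms no node is farther.
Path: I - M - H - A - F - B.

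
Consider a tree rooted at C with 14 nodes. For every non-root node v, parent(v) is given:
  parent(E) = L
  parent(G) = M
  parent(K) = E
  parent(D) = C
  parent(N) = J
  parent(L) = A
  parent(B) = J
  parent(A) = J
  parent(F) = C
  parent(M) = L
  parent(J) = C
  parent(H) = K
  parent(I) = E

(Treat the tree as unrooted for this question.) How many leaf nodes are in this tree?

7

The leaves are B, D, F, G, H, I, N.
That is 7 leaves.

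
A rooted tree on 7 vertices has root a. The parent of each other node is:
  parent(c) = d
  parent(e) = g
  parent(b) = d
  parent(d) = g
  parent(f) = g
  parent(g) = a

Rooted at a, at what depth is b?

a → g → d → b — 3 edges.

3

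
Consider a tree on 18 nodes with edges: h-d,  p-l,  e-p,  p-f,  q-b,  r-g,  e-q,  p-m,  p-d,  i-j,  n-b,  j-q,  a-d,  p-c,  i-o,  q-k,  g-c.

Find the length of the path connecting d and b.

d–p–e–q–b: 4 edges.

4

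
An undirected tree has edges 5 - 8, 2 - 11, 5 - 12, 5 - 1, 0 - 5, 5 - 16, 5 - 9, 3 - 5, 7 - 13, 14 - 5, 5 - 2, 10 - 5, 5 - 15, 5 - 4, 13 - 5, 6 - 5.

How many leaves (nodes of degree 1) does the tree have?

14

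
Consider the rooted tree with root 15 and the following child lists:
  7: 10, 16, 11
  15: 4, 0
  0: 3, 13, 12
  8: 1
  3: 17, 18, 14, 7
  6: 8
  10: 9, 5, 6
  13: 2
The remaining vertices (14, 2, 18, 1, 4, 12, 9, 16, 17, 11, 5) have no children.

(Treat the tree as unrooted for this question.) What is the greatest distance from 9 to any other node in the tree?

6

A farthest node from 9 is 4 (2 also at distance 6).
The path 9-10-7-3-0-15-4 has 6 edges.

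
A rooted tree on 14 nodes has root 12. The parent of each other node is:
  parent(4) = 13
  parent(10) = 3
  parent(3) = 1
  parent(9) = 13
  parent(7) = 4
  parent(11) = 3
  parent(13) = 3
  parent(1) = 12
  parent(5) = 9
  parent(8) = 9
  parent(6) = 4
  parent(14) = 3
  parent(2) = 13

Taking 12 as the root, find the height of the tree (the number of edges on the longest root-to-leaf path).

5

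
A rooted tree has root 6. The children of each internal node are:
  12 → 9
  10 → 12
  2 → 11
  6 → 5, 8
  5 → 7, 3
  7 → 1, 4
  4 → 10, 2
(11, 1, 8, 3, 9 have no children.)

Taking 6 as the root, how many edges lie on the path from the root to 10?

4

Path from 6 to 10: 6 – 5 – 7 – 4 – 10, which has 4 edges.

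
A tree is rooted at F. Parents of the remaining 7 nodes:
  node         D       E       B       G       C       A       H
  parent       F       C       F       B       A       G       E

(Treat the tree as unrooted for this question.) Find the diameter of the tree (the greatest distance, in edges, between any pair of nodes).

7

BFS from D reaches H last, at distance 7; BFS from H confirms no node is farther.
Path: D - F - B - G - A - C - E - H.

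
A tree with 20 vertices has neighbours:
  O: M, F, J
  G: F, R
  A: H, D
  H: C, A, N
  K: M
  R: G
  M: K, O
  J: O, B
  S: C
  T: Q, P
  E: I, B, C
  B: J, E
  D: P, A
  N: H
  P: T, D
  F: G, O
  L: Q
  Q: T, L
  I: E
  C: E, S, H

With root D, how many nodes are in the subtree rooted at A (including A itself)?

Descendants of A (including itself): A, H, C, N, E, S, B, I, J, O, M, F, K, G, R. That's 15.

15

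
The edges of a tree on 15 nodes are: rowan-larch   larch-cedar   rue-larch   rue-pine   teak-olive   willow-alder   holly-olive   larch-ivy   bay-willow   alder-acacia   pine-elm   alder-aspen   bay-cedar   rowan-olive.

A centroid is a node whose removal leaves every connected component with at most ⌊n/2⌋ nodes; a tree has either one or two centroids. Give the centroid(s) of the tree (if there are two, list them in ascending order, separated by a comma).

If larch is removed the pieces have sizes 6, 4, 3, 1, all ≤ ⌊15/2⌋ = 7.
No neighbour of larch does as well, so larch is the unique centroid.

larch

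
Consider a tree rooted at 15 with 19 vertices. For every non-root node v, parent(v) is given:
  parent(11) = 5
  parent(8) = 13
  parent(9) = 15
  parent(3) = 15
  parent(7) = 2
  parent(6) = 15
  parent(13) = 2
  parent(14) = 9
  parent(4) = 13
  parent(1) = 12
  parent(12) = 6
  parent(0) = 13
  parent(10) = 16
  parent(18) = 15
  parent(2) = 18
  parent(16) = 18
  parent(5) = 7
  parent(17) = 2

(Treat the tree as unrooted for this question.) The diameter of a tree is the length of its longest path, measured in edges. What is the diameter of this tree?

Starting from 11, a farthest node is 1 at distance 8.
One longest path: 11 – 5 – 7 – 2 – 18 – 15 – 6 – 12 – 1.
So the diameter is 8.

8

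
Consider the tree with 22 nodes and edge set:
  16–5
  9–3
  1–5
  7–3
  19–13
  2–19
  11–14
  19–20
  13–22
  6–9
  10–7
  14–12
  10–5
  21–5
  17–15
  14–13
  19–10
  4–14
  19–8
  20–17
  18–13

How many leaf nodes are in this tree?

12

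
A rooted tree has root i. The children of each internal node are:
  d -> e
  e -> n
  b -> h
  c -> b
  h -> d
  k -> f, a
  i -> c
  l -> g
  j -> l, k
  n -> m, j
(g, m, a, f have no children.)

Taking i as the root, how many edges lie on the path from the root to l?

8

Climbing from l to the root: l – j – n – e – d – h – b – c – i. That's 8 steps.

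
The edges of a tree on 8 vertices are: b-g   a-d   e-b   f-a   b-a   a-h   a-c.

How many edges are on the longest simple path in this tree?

3

BFS from g reaches f last, at distance 3; BFS from f confirms no node is farther.
Path: g–b–a–f.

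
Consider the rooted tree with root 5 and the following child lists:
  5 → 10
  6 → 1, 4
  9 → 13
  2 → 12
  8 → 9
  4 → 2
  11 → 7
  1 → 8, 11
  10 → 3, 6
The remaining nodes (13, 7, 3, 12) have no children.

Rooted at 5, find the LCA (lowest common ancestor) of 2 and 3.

10

Ancestors of 2 (toward the root): 2, 4, 6, 10, 5.
Ancestors of 3: 3, 10, 5.
The deepest node appearing in both lists is 10.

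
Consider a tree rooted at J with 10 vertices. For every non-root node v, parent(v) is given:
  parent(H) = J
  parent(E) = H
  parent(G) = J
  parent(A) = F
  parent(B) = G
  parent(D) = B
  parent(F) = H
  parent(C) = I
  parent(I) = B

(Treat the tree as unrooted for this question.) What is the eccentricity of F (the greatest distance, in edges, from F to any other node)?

6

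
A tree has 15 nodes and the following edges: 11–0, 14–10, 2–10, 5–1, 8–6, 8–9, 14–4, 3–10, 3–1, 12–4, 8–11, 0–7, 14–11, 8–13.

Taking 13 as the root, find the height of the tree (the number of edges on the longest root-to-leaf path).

7

The longest root-to-leaf path is 13 → 8 → 11 → 14 → 10 → 3 → 1 → 5 (7 edges).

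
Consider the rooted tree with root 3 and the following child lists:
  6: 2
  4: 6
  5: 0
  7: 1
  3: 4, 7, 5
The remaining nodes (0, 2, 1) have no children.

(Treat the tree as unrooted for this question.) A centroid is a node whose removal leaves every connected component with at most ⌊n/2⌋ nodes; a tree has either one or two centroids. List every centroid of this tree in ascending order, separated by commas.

3

If 3 is removed the pieces have sizes 3, 2, 2, all ≤ ⌊8/2⌋ = 4.
No neighbour of 3 does as well, so 3 is the unique centroid.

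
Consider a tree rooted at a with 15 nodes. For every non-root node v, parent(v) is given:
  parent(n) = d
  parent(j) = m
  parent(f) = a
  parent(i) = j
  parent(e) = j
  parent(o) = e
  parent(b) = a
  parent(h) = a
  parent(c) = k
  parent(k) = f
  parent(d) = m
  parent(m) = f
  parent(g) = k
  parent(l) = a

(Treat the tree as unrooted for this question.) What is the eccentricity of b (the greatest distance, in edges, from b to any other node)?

6

Distances from b peak at 6, attained at o.
b–a–f–m–j–e–o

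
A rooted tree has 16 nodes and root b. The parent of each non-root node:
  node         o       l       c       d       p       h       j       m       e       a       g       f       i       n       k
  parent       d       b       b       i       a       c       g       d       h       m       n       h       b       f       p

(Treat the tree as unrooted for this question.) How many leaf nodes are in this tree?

5

Degree-1 nodes: e, j, k, l, o — 5 of them.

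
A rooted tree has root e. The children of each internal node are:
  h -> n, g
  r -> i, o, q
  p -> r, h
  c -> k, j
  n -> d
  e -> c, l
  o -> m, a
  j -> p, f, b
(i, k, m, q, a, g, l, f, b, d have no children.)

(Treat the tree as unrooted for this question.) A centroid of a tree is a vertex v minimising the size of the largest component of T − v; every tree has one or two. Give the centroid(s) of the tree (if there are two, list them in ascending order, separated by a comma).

p

Delete p: the remaining components have sizes 7, 6, 4. Max 7 ≤ 9, so p is a centroid.
Every other node leaves some component of size > 9, so the centroid is unique.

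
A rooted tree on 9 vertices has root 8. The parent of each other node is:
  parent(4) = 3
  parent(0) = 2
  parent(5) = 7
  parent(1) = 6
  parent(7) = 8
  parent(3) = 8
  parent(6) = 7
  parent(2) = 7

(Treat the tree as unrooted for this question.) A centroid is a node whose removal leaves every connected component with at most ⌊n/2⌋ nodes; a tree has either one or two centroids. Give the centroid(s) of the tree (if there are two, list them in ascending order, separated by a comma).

Delete 7: the remaining components have sizes 3, 2, 2, 1. Max 3 ≤ 4, so 7 is a centroid.
Every other node leaves some component of size > 4, so the centroid is unique.

7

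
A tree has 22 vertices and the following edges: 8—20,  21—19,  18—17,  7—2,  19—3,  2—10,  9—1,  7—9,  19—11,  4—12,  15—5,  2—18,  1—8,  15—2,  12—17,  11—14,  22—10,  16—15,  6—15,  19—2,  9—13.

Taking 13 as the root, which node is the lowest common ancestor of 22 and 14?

Path 22→root: 22 10 2 7 9 13; path 14→root: 14 11 19 2 7 9 13.
First common node: 2.

2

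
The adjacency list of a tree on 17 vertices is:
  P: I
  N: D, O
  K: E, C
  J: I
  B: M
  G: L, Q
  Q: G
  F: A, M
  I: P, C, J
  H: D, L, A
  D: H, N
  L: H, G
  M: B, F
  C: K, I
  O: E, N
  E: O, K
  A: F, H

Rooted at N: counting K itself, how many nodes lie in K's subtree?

The subtree rooted at K contains: K, C, I, P, J — 5 nodes.

5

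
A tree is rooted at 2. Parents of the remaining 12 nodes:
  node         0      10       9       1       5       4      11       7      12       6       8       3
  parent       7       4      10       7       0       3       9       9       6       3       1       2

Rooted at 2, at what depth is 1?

2–3–4–10–9–7–1 — 6 edges.

6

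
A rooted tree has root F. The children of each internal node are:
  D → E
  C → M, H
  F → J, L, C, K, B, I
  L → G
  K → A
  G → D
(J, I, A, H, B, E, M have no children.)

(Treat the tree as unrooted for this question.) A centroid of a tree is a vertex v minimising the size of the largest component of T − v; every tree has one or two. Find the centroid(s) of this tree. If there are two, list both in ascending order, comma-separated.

If F is removed the pieces have sizes 4, 3, 2, 1, 1, 1, all ≤ ⌊13/2⌋ = 6.
Every other node leaves some component of size > 6, so the centroid is unique.

F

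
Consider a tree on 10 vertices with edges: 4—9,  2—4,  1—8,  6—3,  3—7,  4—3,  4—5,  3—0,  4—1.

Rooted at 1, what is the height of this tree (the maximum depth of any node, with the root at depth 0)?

3

0 sits deepest: 1 – 4 – 3 – 0 — 3 edges from the root.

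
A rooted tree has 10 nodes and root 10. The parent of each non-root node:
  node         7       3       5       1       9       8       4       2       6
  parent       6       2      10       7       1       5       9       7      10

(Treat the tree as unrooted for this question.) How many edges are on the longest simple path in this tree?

7

BFS from 4 reaches 8 last, at distance 7; BFS from 8 confirms no node is farther.
Path: 4–9–1–7–6–10–5–8.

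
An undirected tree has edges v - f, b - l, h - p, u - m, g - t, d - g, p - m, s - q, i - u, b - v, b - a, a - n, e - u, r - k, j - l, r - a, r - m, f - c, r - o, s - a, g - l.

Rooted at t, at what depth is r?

5

Climbing from r to the root: r → a → b → l → g → t. That's 5 steps.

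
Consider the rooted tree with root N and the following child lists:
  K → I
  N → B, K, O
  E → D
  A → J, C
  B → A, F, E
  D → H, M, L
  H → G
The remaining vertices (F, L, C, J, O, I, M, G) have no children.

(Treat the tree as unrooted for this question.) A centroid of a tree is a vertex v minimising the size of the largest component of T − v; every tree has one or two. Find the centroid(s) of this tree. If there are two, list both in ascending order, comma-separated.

B

If B is removed the pieces have sizes 6, 4, 3, 1, all ≤ ⌊15/2⌋ = 7.
No neighbour of B does as well, so B is the unique centroid.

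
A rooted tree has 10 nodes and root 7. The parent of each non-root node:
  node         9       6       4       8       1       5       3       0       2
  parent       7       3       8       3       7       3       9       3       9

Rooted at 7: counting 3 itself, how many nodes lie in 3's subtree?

6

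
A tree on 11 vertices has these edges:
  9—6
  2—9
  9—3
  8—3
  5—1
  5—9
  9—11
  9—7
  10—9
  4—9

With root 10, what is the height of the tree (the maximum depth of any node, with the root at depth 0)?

3

A deepest node is 8, reached by 10-9-3-8.
That path has 3 edges, so the height is 3.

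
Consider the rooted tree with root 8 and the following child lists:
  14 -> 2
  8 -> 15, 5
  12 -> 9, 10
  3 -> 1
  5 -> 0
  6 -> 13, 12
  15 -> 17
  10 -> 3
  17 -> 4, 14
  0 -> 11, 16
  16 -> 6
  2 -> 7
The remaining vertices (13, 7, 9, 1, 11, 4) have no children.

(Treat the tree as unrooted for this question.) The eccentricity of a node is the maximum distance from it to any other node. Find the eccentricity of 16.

8

A farthest node from 16 is 7.
The path 16–0–5–8–15–17–14–2–7 has 8 edges.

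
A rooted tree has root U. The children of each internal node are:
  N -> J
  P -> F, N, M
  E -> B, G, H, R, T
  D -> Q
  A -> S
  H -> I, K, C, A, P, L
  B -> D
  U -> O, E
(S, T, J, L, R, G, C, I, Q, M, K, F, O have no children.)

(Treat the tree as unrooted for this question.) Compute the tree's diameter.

7

A longest path is Q – D – B – E – H – P – N – J, with 7 edges.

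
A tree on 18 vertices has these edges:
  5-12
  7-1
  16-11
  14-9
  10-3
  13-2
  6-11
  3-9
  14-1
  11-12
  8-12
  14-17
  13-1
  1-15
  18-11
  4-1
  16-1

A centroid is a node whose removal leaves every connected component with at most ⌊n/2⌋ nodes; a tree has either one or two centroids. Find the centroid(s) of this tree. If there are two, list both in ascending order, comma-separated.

If 1 is removed the pieces have sizes 7, 5, 2, 1, 1, 1, all ≤ ⌊18/2⌋ = 9.
No neighbour of 1 does as well, so 1 is the unique centroid.

1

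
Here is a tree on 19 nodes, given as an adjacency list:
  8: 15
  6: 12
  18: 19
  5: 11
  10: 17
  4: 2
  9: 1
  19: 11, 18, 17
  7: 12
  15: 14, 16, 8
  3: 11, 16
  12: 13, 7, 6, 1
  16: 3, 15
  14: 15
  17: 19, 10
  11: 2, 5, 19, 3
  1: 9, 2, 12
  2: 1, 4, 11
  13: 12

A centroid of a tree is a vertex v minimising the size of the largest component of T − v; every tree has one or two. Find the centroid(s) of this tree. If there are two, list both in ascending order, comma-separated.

11

Delete 11: the remaining components have sizes 8, 5, 4, 1. Max 8 ≤ 9, so 11 is a centroid.
No neighbour of 11 does as well, so 11 is the unique centroid.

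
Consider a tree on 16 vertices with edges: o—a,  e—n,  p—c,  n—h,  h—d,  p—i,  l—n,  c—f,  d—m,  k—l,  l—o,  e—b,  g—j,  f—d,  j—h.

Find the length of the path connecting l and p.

l–n–h–d–f–c–p: 6 edges.

6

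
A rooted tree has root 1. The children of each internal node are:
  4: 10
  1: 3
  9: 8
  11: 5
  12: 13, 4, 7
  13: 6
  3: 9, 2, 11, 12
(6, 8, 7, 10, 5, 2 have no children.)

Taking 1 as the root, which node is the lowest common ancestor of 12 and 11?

Path 12→root: 12 3 1; path 11→root: 11 3 1.
First common node: 3.

3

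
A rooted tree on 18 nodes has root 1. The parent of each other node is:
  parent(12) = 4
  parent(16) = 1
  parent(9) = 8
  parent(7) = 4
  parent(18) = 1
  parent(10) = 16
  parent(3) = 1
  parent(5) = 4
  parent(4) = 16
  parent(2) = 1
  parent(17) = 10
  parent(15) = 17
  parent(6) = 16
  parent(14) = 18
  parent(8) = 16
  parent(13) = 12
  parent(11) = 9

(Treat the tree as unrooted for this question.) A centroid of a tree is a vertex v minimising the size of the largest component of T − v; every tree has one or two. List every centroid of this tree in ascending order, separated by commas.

If 16 is removed the pieces have sizes 5, 5, 3, 3, 1, all ≤ ⌊18/2⌋ = 9.
No neighbour of 16 does as well, so 16 is the unique centroid.

16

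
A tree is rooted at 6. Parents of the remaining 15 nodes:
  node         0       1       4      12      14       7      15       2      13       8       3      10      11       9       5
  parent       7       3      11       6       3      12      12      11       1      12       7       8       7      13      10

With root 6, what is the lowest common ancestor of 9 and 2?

7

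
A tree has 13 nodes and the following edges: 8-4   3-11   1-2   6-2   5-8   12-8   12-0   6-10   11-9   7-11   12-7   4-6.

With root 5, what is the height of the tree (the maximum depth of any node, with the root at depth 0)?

5

A deepest node is 1, reached by 5 – 8 – 4 – 6 – 2 – 1.
That path has 5 edges, so the height is 5.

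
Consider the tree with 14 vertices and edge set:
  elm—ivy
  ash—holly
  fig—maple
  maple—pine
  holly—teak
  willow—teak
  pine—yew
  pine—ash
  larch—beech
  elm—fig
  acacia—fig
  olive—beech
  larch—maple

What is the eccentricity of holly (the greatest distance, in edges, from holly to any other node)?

6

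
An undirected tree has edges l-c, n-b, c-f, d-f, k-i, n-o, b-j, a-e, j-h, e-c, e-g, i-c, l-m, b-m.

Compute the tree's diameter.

A longest path is a - e - c - l - m - b - j - h, with 7 edges.

7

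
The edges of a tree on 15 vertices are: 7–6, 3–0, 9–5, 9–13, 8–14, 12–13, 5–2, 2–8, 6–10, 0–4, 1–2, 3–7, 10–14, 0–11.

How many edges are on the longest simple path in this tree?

A longest path is 12 - 13 - 9 - 5 - 2 - 8 - 14 - 10 - 6 - 7 - 3 - 0 - 4, with 12 edges.

12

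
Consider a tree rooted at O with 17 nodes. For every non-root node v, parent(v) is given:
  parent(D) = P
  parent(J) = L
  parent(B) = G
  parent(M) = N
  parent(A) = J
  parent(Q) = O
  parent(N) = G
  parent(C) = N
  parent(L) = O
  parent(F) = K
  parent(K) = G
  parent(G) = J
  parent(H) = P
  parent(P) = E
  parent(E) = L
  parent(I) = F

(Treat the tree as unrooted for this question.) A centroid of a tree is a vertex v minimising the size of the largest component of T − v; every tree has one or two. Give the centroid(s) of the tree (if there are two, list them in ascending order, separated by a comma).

Delete J: the remaining components have sizes 8, 7, 1. Max 8 ≤ 8, so J is a centroid.
Every other node leaves some component of size > 8, so the centroid is unique.

J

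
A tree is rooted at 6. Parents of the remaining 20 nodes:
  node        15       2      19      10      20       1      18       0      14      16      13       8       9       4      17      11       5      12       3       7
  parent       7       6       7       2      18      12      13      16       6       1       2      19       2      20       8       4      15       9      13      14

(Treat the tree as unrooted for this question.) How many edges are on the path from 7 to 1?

6

7 - 14 - 6 - 2 - 9 - 12 - 1: 6 edges.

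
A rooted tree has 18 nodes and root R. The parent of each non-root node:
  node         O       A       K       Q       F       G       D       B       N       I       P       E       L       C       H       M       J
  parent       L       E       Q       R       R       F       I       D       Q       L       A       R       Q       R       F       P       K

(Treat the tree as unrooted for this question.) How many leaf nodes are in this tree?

Exactly 8 nodes have a single neighbour: B, C, G, H, J, M, N, O.

8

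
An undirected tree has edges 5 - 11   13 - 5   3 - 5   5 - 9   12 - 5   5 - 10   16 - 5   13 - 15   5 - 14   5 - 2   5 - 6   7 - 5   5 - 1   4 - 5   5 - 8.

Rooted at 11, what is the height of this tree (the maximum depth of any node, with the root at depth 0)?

15 sits deepest: 11 → 5 → 13 → 15 — 3 edges from the root.

3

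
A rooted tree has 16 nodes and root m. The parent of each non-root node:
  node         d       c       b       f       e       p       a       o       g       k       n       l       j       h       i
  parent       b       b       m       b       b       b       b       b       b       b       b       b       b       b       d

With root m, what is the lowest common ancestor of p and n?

b

p's ancestor chain is p, b, m and n's is n, b, m; they first meet at b.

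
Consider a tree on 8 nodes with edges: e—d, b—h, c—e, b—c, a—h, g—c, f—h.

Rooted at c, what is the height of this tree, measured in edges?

A deepest node is a, reached by c → b → h → a.
That path has 3 edges, so the height is 3.

3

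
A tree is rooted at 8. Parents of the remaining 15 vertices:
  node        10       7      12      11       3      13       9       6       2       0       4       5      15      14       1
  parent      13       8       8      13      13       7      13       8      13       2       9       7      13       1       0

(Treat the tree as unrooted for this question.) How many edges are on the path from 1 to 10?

4

1 – 0 – 2 – 13 – 10: 4 edges.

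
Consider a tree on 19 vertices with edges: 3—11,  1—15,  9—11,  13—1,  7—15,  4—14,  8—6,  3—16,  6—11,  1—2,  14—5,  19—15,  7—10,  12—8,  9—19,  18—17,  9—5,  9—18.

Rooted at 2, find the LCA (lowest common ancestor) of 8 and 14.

Ancestors of 8 (toward the root): 8, 6, 11, 9, 19, 15, 1, 2.
Ancestors of 14: 14, 5, 9, 19, 15, 1, 2.
The deepest node appearing in both lists is 9.

9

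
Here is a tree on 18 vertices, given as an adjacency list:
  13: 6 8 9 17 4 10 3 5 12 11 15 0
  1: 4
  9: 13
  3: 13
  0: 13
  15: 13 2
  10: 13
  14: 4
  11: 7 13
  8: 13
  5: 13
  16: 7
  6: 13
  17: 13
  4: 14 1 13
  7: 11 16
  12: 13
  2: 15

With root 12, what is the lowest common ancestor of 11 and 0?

13

Path 11→root: 11 13 12; path 0→root: 0 13 12.
First common node: 13.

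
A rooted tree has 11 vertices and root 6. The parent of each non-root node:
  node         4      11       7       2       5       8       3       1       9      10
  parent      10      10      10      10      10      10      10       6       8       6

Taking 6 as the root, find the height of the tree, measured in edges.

A deepest node is 9, reached by 6–10–8–9.
That path has 3 edges, so the height is 3.

3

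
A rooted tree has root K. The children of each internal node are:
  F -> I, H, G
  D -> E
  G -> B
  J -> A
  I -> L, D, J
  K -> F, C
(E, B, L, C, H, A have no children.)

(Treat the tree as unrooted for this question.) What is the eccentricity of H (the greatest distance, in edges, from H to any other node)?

4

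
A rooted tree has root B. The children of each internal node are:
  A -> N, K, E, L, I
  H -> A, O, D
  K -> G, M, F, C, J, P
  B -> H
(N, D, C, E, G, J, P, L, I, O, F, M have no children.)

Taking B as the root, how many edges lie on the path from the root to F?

4

Climbing from F to the root: F–K–A–H–B. That's 4 steps.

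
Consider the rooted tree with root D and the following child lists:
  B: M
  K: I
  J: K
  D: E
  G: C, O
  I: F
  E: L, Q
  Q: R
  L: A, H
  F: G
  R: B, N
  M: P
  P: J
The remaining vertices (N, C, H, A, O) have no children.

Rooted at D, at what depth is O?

12

D → E → Q → R → B → M → P → J → K → I → F → G → O — 12 edges.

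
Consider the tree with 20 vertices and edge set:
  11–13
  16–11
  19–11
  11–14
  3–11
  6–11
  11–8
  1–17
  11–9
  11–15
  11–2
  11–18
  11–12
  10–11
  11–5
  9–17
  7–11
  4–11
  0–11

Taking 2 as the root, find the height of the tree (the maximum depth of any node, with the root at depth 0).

1 sits deepest: 2-11-9-17-1 — 4 edges from the root.

4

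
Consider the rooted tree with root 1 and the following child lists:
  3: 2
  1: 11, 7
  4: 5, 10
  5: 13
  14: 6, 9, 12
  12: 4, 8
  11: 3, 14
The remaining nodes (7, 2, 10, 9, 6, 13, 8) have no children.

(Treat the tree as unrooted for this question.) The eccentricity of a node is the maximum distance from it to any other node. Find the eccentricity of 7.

Distances from 7 peak at 7, attained at 13.
7-1-11-14-12-4-5-13

7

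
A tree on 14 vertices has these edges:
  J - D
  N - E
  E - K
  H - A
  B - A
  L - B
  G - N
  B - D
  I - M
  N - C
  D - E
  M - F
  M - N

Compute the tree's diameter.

Starting from H, a farthest node is F at distance 7.
One longest path: H - A - B - D - E - N - M - F.
So the diameter is 7.

7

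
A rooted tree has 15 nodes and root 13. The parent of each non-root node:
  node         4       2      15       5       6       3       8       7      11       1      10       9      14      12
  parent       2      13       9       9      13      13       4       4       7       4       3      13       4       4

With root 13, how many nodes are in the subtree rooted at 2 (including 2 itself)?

8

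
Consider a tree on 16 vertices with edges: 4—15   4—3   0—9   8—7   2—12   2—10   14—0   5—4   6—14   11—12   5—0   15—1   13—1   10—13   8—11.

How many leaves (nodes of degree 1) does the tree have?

4

Exactly 4 nodes have a single neighbour: 3, 6, 7, 9.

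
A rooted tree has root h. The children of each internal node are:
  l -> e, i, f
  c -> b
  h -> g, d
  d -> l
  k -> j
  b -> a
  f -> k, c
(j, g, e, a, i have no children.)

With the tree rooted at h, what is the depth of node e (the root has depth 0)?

Path from h to e: h → d → l → e, which has 3 edges.

3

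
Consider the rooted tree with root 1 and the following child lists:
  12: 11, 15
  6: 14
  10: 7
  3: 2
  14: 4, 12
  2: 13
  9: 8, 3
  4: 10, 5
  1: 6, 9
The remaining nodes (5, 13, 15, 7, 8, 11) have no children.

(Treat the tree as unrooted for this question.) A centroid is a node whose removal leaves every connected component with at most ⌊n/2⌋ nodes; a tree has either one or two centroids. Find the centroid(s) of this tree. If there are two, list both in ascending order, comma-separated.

14

Delete 14: the remaining components have sizes 7, 4, 3. Max 7 ≤ 7, so 14 is a centroid.
No neighbour of 14 does as well, so 14 is the unique centroid.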